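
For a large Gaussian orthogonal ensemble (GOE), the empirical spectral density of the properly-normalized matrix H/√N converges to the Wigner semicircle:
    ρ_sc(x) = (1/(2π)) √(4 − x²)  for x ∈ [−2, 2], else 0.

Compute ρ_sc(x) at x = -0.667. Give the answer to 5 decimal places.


ρ_sc(x) = (1/(2π)) √(4 − x²). With x = -0.667:
  4 − x² = 4 − (-0.667)² = 4 − 0.444889 = 3.555111.
  √(4 − x²) = 1.885500.
  1/(2π) = 0.159155.
  ρ_sc(-0.667) = 0.159155 · 1.885500 = 0.300087.

Rounded to 5 decimal places: ρ_sc(-0.667) ≈ 0.30009.


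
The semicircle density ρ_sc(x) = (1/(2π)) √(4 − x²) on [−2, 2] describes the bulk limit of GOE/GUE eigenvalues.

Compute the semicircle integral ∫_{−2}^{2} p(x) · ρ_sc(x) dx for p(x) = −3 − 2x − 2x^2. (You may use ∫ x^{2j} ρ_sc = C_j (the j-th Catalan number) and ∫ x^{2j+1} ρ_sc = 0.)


Write p(x) = Σ a_i x^i, split into monomials and integrate each against ρ_sc separately.
Using ∫ x^{2j} ρ_sc = C_j = (1/(j+1)) C(2j, j) (Catalan numbers) and ∫ x^{2j+1} ρ_sc = 0 (odd monomials vanish by symmetry):
  i = 0 (even): a_0 · C_{0} = -3 · 1 = -3
  i = 1 (odd): ∫ x^1 ρ_sc = 0 (vanishes)
  i = 2 (even): a_2 · C_{1} = -2 · 1 = -2

Summing the contributions: ∫_{−2}^{2} p(x) ρ_sc(x) dx = (-3) + (-2) = -5.


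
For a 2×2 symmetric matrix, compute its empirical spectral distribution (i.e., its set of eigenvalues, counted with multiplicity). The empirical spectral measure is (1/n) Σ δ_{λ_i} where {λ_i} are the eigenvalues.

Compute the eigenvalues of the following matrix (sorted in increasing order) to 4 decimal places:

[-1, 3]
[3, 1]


Since M is real symmetric, both eigenvalues are real; they are the roots of det(λI − M) = λ² − (tr M) λ + det M.
tr M = -1 + 1 = 0.
det M = (-1)·1 − 3² = -1 − 9 = -10.
Characteristic polynomial: λ² − 10 = 0.
Discriminant Δ = (tr M)² − 4·det M = 0 − (-40) = 40; √Δ = 6.324555.
λ = (tr M ± √Δ)/2 = (0 ± 6.324555)/2, giving (tr M − √Δ)/2 = -3.1623 and (tr M + √Δ)/2 = 3.1623.

Eigenvalues sorted in increasing order: [-3.1623, 3.1623].


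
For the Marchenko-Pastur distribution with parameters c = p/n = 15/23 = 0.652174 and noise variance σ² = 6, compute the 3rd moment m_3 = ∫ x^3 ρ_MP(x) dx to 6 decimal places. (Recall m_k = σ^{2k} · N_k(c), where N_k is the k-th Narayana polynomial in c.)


E[X³] = σ⁶ (1 + 3c + c²) (third MP moment). With σ² = 6 (so σ⁶ = 216) and c = 15/23 = 0.652174: E[X³] = 216 · (1 + 3·0.652174 + (0.652174)²) = 216 · 3.381853.

So E[X^3] = 730.480151.


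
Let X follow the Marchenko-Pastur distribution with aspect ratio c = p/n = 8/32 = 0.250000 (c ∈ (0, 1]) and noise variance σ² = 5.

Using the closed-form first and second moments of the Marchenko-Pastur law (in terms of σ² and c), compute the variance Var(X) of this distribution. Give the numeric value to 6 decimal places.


Recall the MP moments m_1 = E[X] = σ² and m_2 = E[X²] = σ⁴ (1 + c).
m_1 = E[X] = σ² = 5, so m_1² = 25.
m_2 = E[X²] = σ⁴ (1 + c) = 25 · (1 + 0.250000) = 25 · 1.250000 = 31.250000.
(Note m_2 − m_1² simplifies to c · σ⁴ = 0.250000 · 25.)

Var(X) = m_2 − m_1² = 31.250000 − 25 = 6.250000.


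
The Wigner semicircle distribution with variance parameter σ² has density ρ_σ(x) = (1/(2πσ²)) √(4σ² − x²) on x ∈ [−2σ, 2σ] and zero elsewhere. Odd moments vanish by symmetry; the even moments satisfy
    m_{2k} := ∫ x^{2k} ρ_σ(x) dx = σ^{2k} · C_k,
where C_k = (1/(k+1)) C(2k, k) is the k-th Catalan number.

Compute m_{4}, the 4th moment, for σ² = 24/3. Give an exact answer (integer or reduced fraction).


By the scaled semicircle moment identity, m_{2k} = σ^{2k} · C_k with k = 2.
C_2 = (1/(k+1)) · C(2k, k) = (1/3) · C(4, 2) = (1/3) · 6 = 2.
σ^{2k} = (σ²)^k = (24/3)^2 = 64.

Therefore m_{4} = σ^{4} · C_2 = 64 · 2 = 128.


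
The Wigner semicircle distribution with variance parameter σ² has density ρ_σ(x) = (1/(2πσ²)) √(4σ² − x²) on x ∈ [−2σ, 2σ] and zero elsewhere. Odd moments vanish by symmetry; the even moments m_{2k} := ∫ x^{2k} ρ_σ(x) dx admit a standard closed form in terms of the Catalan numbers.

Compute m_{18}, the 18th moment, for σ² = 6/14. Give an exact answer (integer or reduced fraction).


By the scaled semicircle moment identity, m_{2k} = σ^{2k} · C_k with k = 9.
C_9 = (1/(k+1)) · C(2k, k) = (1/10) · C(18, 9) = (1/10) · 48620 = 4862.
σ^{2k} = (σ²)^k = (6/14)^9 = 19683/40353607.

Therefore m_{18} = σ^{18} · C_9 = (19683/40353607) · 4862 = 95698746/40353607.


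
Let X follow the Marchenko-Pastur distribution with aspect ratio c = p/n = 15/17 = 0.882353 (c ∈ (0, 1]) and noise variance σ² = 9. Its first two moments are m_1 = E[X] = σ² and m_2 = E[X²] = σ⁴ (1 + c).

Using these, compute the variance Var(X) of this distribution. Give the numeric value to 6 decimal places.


m_1 = E[X] = σ² = 9, so m_1² = 81.
m_2 = E[X²] = σ⁴ (1 + c) = 81 · (1 + 0.882353) = 81 · 1.882353 = 152.470588.
(Note m_2 − m_1² simplifies to c · σ⁴ = 0.882353 · 81.)

Var(X) = m_2 − m_1² = 152.470588 − 81 = 71.470588.


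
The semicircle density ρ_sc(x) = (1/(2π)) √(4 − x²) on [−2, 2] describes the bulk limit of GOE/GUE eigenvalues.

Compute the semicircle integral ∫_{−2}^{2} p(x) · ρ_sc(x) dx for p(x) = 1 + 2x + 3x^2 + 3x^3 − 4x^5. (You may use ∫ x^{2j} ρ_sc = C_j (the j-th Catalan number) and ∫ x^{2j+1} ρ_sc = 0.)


Write p(x) = Σ a_i x^i, split into monomials and integrate each against ρ_sc separately.
Using ∫ x^{2j} ρ_sc = C_j = (1/(j+1)) C(2j, j) (Catalan numbers) and ∫ x^{2j+1} ρ_sc = 0 (odd monomials vanish by symmetry):
  i = 0 (even): a_0 · C_{0} = 1 · 1 = 1
  i = 1 (odd): ∫ x^1 ρ_sc = 0 (vanishes)
  i = 2 (even): a_2 · C_{1} = 3 · 1 = 3
  i = 3 (odd): ∫ x^3 ρ_sc = 0 (vanishes)
  i = 5 (odd): ∫ x^5 ρ_sc = 0 (vanishes)

Summing the contributions: ∫_{−2}^{2} p(x) ρ_sc(x) dx = 1 + 3 = 4.


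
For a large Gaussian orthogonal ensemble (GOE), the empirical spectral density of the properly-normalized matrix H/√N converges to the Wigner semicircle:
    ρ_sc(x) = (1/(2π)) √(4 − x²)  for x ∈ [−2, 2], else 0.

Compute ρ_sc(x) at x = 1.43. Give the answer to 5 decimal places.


ρ_sc(x) = (1/(2π)) √(4 − x²). With x = 1.43:
  4 − x² = 4 − (1.43)² = 4 − 2.044900 = 1.955100.
  √(4 − x²) = 1.398249.
  1/(2π) = 0.159155.
  ρ_sc(1.43) = 0.159155 · 1.398249 = 0.222538.

Rounded to 5 decimal places: ρ_sc(1.43) ≈ 0.22254.


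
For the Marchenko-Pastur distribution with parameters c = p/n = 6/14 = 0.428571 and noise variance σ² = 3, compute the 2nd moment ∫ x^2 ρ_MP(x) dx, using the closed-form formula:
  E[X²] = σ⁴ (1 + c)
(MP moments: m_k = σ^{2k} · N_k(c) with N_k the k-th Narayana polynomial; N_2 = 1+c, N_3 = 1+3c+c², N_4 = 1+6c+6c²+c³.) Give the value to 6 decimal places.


E[X²] = σ⁴ (1 + c) (second MP moment). With σ² = 3 (so σ⁴ = 9) and c = 6/14 = 0.428571: E[X²] = 9 · (1 + 0.428571) = 9 · 1.428571.

So E[X^2] = 12.857143.


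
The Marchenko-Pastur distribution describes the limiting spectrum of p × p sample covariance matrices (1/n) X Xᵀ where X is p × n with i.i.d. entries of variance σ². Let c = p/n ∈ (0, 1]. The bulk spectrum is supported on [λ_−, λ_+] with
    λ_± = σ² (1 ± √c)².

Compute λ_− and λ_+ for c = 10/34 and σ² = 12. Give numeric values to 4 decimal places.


c = 10/34 = 0.294118; √c = 0.542326.
λ_− = σ² (1 − √c)² = 12 · (1 − 0.542326)² = 12 · (0.457674)² = 2.513584.
λ_+ = σ² (1 + √c)² = 12 · (1 + 0.542326)² = 12 · (1.542326)² = 28.545239.

Rounded to 4 decimal places: λ_− ≈ 2.5136, λ_+ ≈ 28.5452.


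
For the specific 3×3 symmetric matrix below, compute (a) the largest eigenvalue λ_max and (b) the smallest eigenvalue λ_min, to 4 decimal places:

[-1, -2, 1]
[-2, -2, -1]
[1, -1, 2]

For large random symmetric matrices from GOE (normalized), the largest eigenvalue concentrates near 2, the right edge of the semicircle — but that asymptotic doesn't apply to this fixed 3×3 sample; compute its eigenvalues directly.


Since M is real symmetric, all three eigenvalues are real; they are the roots of det(λI − M) = λ³ − (tr M) λ² + s λ − det M, where s is the sum of the principal 2×2 minors.
tr M = -1 + (-2) + 2 = -1.
s = ((-1)·(-2) − (-2)²) + ((-1)·2 − 1²) + ((-2)·2 − (-1)²) = -2 + (-3) + (-5) = -10.
det M (expand along row 1) = (-1)·(-5) − (-2)·(-3) + 1·4 = 3.
Characteristic polynomial: λ³ + λ² − 10λ − 3 = 0.
Substitute λ = y + (tr M)/3 = y − 0.333333 to remove the quadratic term: y³ + p·y + q = 0 with p = s − (tr M)²/3 = -10.333333 and q = −2(tr M)³/27 + (tr M)·s/3 − det M = 0.407407.
Three real roots ⇒ use the trigonometric (Viète) form: r = 2√(−p/3) = 3.711843, φ = arccos(3q/(p·r)) = arccos(-0.031865) = 1.602667 rad.
y_k = r·cos(φ/3 − 2πk/3) for k = 0, 1, 2 gives y = 3.194653, 0.039432, -3.234085.
λ_k = y_k − 0.333333 gives λ = 2.8613, -0.2939, -3.5674 (check: the sum is -1.0000 = tr M).

Hence λ_max = 2.8613 and λ_min = -3.5674.


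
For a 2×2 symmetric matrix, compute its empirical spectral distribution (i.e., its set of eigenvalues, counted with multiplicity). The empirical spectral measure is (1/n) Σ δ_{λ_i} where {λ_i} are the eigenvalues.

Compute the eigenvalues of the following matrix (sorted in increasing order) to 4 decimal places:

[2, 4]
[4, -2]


Since M is real symmetric, both eigenvalues are real; they are the roots of det(λI − M) = λ² − (tr M) λ + det M.
tr M = 2 + (-2) = 0.
det M = 2·(-2) − 4² = -4 − 16 = -20.
Characteristic polynomial: λ² − 20 = 0.
Discriminant Δ = (tr M)² − 4·det M = 0 − (-80) = 80; √Δ = 8.944272.
λ = (tr M ± √Δ)/2 = (0 ± 8.944272)/2, giving (tr M − √Δ)/2 = -4.4721 and (tr M + √Δ)/2 = 4.4721.

Eigenvalues sorted in increasing order: [-4.4721, 4.4721].


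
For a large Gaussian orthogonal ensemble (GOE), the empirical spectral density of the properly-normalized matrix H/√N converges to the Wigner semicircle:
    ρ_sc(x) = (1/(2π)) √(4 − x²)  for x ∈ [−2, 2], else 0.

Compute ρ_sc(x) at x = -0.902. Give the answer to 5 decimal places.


ρ_sc(x) = (1/(2π)) √(4 − x²). With x = -0.902:
  4 − x² = 4 − (-0.902)² = 4 − 0.813604 = 3.186396.
  √(4 − x²) = 1.785048.
  1/(2π) = 0.159155.
  ρ_sc(-0.902) = 0.159155 · 1.785048 = 0.284099.

Rounded to 5 decimal places: ρ_sc(-0.902) ≈ 0.28410.


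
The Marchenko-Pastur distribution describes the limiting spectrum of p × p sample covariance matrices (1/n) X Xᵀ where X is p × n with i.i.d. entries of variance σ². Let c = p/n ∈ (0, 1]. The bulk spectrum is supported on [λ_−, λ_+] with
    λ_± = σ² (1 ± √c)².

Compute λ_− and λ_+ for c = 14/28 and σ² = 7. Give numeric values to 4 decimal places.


c = 14/28 = 0.500000; √c = 0.707107.
λ_− = σ² (1 − √c)² = 7 · (1 − 0.707107)² = 7 · (0.292893)² = 0.600505.
λ_+ = σ² (1 + √c)² = 7 · (1 + 0.707107)² = 7 · (1.707107)² = 20.399495.

Rounded to 4 decimal places: λ_− ≈ 0.6005, λ_+ ≈ 20.3995.


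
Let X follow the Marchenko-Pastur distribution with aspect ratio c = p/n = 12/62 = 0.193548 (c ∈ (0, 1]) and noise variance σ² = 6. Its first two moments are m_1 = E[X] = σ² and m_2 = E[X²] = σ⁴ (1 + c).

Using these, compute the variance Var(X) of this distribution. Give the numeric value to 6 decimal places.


m_1 = E[X] = σ² = 6, so m_1² = 36.
m_2 = E[X²] = σ⁴ (1 + c) = 36 · (1 + 0.193548) = 36 · 1.193548 = 42.967742.
(Note m_2 − m_1² simplifies to c · σ⁴ = 0.193548 · 36.)

Var(X) = m_2 − m_1² = 42.967742 − 36 = 6.967742.


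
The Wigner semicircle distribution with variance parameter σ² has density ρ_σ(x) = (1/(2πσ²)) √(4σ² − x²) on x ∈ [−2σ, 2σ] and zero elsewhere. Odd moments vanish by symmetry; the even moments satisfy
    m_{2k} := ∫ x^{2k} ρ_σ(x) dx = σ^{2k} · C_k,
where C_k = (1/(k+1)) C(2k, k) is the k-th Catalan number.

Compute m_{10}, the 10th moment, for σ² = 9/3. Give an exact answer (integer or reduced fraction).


By the scaled semicircle moment identity, m_{2k} = σ^{2k} · C_k with k = 5.
C_5 = (1/(k+1)) · C(2k, k) = (1/6) · C(10, 5) = (1/6) · 252 = 42.
σ^{2k} = (σ²)^k = (9/3)^5 = 243.

Therefore m_{10} = σ^{10} · C_5 = 243 · 42 = 10206.


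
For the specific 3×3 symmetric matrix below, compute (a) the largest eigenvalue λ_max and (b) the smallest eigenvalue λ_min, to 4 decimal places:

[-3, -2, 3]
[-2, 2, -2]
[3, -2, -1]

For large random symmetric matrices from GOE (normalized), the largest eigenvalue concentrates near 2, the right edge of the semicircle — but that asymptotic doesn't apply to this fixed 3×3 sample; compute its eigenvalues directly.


Since M is real symmetric, all three eigenvalues are real; they are the roots of det(λI − M) = λ³ − (tr M) λ² + s λ − det M, where s is the sum of the principal 2×2 minors.
tr M = -3 + 2 + (-1) = -2.
s = ((-3)·2 − (-2)²) + ((-3)·(-1) − 3²) + (2·(-1) − (-2)²) = -10 + (-6) + (-6) = -22.
det M (expand along row 1) = (-3)·(-6) − (-2)·8 + 3·(-2) = 28.
Characteristic polynomial: λ³ + 2λ² − 22λ − 28 = 0.
Substitute λ = y + (tr M)/3 = y − 0.666667 to remove the quadratic term: y³ + p·y + q = 0 with p = s − (tr M)²/3 = -23.333333 and q = −2(tr M)³/27 + (tr M)·s/3 − det M = -12.740741.
Three real roots ⇒ use the trigonometric (Viète) form: r = 2√(−p/3) = 5.577734, φ = arccos(3q/(p·r)) = arccos(0.293685) = 1.272717 rad.
y_k = r·cos(φ/3 − 2πk/3) for k = 0, 1, 2 gives y = 5.083280, -0.553291, -4.529989.
λ_k = y_k − 0.666667 gives λ = 4.4166, -1.2200, -5.1967 (check: the sum is -2.0000 = tr M).

Hence λ_max = 4.4166 and λ_min = -5.1967.


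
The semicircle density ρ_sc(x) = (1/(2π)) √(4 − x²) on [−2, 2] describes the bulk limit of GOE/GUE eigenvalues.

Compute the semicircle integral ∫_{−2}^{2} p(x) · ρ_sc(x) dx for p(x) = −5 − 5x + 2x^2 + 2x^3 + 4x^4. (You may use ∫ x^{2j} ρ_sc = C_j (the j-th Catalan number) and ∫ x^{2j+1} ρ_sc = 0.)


Write p(x) = Σ a_i x^i, split into monomials and integrate each against ρ_sc separately.
Using ∫ x^{2j} ρ_sc = C_j = (1/(j+1)) C(2j, j) (Catalan numbers) and ∫ x^{2j+1} ρ_sc = 0 (odd monomials vanish by symmetry):
  i = 0 (even): a_0 · C_{0} = -5 · 1 = -5
  i = 1 (odd): ∫ x^1 ρ_sc = 0 (vanishes)
  i = 2 (even): a_2 · C_{1} = 2 · 1 = 2
  i = 3 (odd): ∫ x^3 ρ_sc = 0 (vanishes)
  i = 4 (even): a_4 · C_{2} = 4 · 2 = 8

Summing the contributions: ∫_{−2}^{2} p(x) ρ_sc(x) dx = (-5) + 2 + 8 = 5.


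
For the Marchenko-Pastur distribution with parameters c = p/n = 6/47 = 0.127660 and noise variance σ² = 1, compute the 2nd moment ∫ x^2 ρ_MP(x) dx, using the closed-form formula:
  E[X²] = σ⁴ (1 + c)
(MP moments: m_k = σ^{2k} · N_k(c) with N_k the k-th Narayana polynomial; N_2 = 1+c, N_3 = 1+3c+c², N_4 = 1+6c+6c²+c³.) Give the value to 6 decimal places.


E[X²] = σ⁴ (1 + c) (second MP moment). With σ² = 1 (so σ⁴ = 1) and c = 6/47 = 0.127660: E[X²] = 1 · (1 + 0.127660) = 1 · 1.127660.

So E[X^2] = 1.127660.


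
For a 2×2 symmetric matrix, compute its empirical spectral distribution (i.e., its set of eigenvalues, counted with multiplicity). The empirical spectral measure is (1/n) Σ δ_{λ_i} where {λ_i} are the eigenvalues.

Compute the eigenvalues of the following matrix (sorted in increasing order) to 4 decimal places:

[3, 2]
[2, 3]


Since M is real symmetric, both eigenvalues are real; they are the roots of det(λI − M) = λ² − (tr M) λ + det M.
tr M = 3 + 3 = 6.
det M = 3·3 − 2² = 9 − 4 = 5.
Characteristic polynomial: λ² − 6λ + 5 = 0.
Discriminant Δ = (tr M)² − 4·det M = 36 − 20 = 16; √Δ = 4.000000.
λ = (tr M ± √Δ)/2 = (6 ± 4.000000)/2, giving (tr M − √Δ)/2 = 1.0000 and (tr M + √Δ)/2 = 5.0000.

Eigenvalues sorted in increasing order: [1.0000, 5.0000].


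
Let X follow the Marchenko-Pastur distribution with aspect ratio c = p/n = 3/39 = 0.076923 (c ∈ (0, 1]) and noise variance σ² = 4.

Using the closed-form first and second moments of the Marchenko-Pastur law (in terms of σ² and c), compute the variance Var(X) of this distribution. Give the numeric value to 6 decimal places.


Recall the MP moments m_1 = E[X] = σ² and m_2 = E[X²] = σ⁴ (1 + c).
m_1 = E[X] = σ² = 4, so m_1² = 16.
m_2 = E[X²] = σ⁴ (1 + c) = 16 · (1 + 0.076923) = 16 · 1.076923 = 17.230769.
(Note m_2 − m_1² simplifies to c · σ⁴ = 0.076923 · 16.)

Var(X) = m_2 − m_1² = 17.230769 − 16 = 1.230769.


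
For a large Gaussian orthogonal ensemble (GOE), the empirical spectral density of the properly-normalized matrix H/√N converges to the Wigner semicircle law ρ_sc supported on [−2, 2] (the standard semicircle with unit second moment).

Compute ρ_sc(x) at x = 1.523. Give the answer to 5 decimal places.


ρ_sc(x) = (1/(2π)) √(4 − x²). With x = 1.523:
  4 − x² = 4 − (1.523)² = 4 − 2.319529 = 1.680471.
  √(4 − x²) = 1.296330.
  1/(2π) = 0.159155.
  ρ_sc(1.523) = 0.159155 · 1.296330 = 0.206317.

Rounded to 5 decimal places: ρ_sc(1.523) ≈ 0.20632.


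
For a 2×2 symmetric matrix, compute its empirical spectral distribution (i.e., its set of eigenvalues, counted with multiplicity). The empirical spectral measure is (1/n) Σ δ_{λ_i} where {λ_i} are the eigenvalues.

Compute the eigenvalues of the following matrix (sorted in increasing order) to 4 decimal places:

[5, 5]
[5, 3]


Since M is real symmetric, both eigenvalues are real; they are the roots of det(λI − M) = λ² − (tr M) λ + det M.
tr M = 5 + 3 = 8.
det M = 5·3 − 5² = 15 − 25 = -10.
Characteristic polynomial: λ² − 8λ − 10 = 0.
Discriminant Δ = (tr M)² − 4·det M = 64 − (-40) = 104; √Δ = 10.198039.
λ = (tr M ± √Δ)/2 = (8 ± 10.198039)/2, giving (tr M − √Δ)/2 = -1.0990 and (tr M + √Δ)/2 = 9.0990.

Eigenvalues sorted in increasing order: [-1.0990, 9.0990].


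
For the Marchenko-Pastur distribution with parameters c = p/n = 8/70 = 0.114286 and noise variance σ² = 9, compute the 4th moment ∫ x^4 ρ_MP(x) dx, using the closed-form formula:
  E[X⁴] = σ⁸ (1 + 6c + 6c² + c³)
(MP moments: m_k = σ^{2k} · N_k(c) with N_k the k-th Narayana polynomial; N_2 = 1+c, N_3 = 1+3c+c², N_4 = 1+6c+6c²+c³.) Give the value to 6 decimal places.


E[X⁴] = σ⁸ (1 + 6c + 6c² + c³) (fourth MP moment). With σ² = 9 (so σ⁸ = 6561) and c = 8/70 = 0.114286: E[X⁴] = 6561 · (1 + 6·0.114286 + 6·(0.114286)² + (0.114286)³) = 6561 · 1.765574.

So E[X^4] = 11583.933271.


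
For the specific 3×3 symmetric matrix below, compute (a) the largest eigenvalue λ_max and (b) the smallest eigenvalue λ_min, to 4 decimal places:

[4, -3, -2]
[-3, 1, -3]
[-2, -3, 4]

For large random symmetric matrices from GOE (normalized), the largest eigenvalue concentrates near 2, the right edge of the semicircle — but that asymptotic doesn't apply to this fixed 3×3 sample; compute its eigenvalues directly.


Since M is real symmetric, all three eigenvalues are real; they are the roots of det(λI − M) = λ³ − (tr M) λ² + s λ − det M, where s is the sum of the principal 2×2 minors.
tr M = 4 + 1 + 4 = 9.
s = (4·1 − (-3)²) + (4·4 − (-2)²) + (1·4 − (-3)²) = -5 + 12 + (-5) = 2.
det M (expand along row 1) = 4·(-5) − (-3)·(-18) + (-2)·11 = -96.
Characteristic polynomial: λ³ − 9λ² + 2λ + 96 = 0.
Substitute λ = y + (tr M)/3 = y + 3.000000 to remove the quadratic term: y³ + p·y + q = 0 with p = s − (tr M)²/3 = -25.000000 and q = −2(tr M)³/27 + (tr M)·s/3 − det M = 48.000000.
Three real roots ⇒ use the trigonometric (Viète) form: r = 2√(−p/3) = 5.773503, φ = arccos(3q/(p·r)) = arccos(-0.997661) = 3.073187 rad.
y_k = r·cos(φ/3 − 2πk/3) for k = 0, 1, 2 gives y = 3.000000, 2.772002, -5.772002.
λ_k = y_k + 3.000000 gives λ = 6.0000, 5.7720, -2.7720 (check: the sum is 9.0000 = tr M).

Hence λ_max = 6.0000 and λ_min = -2.7720.


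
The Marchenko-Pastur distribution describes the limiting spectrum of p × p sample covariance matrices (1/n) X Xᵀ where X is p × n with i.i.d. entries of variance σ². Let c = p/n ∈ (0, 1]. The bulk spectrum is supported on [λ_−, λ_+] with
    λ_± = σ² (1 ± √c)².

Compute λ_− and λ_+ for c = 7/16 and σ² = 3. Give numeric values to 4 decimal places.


c = 7/16 = 0.437500; √c = 0.661438.
λ_− = σ² (1 − √c)² = 3 · (1 − 0.661438)² = 3 · (0.338562)² = 0.343873.
λ_+ = σ² (1 + √c)² = 3 · (1 + 0.661438)² = 3 · (1.661438)² = 8.281127.

Rounded to 4 decimal places: λ_− ≈ 0.3439, λ_+ ≈ 8.2811.


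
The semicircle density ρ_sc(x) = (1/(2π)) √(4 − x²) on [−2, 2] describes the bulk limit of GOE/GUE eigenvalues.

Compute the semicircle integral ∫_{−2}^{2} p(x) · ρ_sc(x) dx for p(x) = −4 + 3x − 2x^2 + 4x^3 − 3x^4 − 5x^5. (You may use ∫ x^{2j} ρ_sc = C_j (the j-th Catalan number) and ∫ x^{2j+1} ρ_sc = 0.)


Write p(x) = Σ a_i x^i, split into monomials and integrate each against ρ_sc separately.
Using ∫ x^{2j} ρ_sc = C_j = (1/(j+1)) C(2j, j) (Catalan numbers) and ∫ x^{2j+1} ρ_sc = 0 (odd monomials vanish by symmetry):
  i = 0 (even): a_0 · C_{0} = -4 · 1 = -4
  i = 1 (odd): ∫ x^1 ρ_sc = 0 (vanishes)
  i = 2 (even): a_2 · C_{1} = -2 · 1 = -2
  i = 3 (odd): ∫ x^3 ρ_sc = 0 (vanishes)
  i = 4 (even): a_4 · C_{2} = -3 · 2 = -6
  i = 5 (odd): ∫ x^5 ρ_sc = 0 (vanishes)

Summing the contributions: ∫_{−2}^{2} p(x) ρ_sc(x) dx = (-4) + (-2) + (-6) = -12.


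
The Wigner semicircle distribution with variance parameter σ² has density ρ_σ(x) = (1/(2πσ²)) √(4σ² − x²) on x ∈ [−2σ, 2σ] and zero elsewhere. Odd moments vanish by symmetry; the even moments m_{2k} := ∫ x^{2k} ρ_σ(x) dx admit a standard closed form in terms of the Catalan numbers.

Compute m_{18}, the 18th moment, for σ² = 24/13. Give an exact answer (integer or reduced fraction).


By the scaled semicircle moment identity, m_{2k} = σ^{2k} · C_k with k = 9.
C_9 = (1/(k+1)) · C(2k, k) = (1/10) · C(18, 9) = (1/10) · 48620 = 4862.
σ^{2k} = (σ²)^k = (24/13)^9 = 2641807540224/10604499373.

Therefore m_{18} = σ^{18} · C_9 = (2641807540224/10604499373) · 4862 = 988036020043776/815730721.


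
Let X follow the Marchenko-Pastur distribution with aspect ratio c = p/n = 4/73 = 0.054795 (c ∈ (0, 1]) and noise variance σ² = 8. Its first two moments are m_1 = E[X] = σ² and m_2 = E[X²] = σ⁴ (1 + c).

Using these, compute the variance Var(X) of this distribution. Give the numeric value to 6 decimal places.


m_1 = E[X] = σ² = 8, so m_1² = 64.
m_2 = E[X²] = σ⁴ (1 + c) = 64 · (1 + 0.054795) = 64 · 1.054795 = 67.506849.
(Note m_2 − m_1² simplifies to c · σ⁴ = 0.054795 · 64.)

Var(X) = m_2 − m_1² = 67.506849 − 64 = 3.506849.


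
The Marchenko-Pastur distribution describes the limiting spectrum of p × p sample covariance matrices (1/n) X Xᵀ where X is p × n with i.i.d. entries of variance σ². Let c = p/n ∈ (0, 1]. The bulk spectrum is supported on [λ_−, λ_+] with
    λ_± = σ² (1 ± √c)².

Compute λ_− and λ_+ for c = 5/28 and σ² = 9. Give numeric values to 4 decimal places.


c = 5/28 = 0.178571; √c = 0.422577.
λ_− = σ² (1 − √c)² = 9 · (1 − 0.422577)² = 9 · (0.577423)² = 3.000755.
λ_+ = σ² (1 + √c)² = 9 · (1 + 0.422577)² = 9 · (1.422577)² = 18.213531.

Rounded to 4 decimal places: λ_− ≈ 3.0008, λ_+ ≈ 18.2135.


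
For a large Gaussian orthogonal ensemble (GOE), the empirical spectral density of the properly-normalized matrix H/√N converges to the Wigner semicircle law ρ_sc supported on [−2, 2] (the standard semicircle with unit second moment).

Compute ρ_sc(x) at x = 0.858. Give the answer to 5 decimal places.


ρ_sc(x) = (1/(2π)) √(4 − x²). With x = 0.858:
  4 − x² = 4 − (0.858)² = 4 − 0.736164 = 3.263836.
  √(4 − x²) = 1.806609.
  1/(2π) = 0.159155.
  ρ_sc(0.858) = 0.159155 · 1.806609 = 0.287531.

Rounded to 5 decimal places: ρ_sc(0.858) ≈ 0.28753.


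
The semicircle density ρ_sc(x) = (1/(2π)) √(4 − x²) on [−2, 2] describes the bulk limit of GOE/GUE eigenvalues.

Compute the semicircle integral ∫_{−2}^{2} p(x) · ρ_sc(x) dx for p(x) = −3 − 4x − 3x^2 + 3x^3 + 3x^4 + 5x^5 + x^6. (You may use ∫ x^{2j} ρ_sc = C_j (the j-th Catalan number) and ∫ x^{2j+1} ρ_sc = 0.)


Write p(x) = Σ a_i x^i, split into monomials and integrate each against ρ_sc separately.
Using ∫ x^{2j} ρ_sc = C_j = (1/(j+1)) C(2j, j) (Catalan numbers) and ∫ x^{2j+1} ρ_sc = 0 (odd monomials vanish by symmetry):
  i = 0 (even): a_0 · C_{0} = -3 · 1 = -3
  i = 1 (odd): ∫ x^1 ρ_sc = 0 (vanishes)
  i = 2 (even): a_2 · C_{1} = -3 · 1 = -3
  i = 3 (odd): ∫ x^3 ρ_sc = 0 (vanishes)
  i = 4 (even): a_4 · C_{2} = 3 · 2 = 6
  i = 5 (odd): ∫ x^5 ρ_sc = 0 (vanishes)
  i = 6 (even): a_6 · C_{3} = 1 · 5 = 5

Summing the contributions: ∫_{−2}^{2} p(x) ρ_sc(x) dx = (-3) + (-3) + 6 + 5 = 5.


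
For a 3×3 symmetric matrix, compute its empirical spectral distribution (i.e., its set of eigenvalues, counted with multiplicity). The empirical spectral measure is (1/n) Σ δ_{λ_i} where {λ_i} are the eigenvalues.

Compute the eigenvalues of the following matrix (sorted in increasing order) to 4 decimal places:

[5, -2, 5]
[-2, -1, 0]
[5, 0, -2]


Since M is real symmetric, all three eigenvalues are real; they are the roots of det(λI − M) = λ³ − (tr M) λ² + s λ − det M, where s is the sum of the principal 2×2 minors.
tr M = 5 + (-1) + (-2) = 2.
s = (5·(-1) − (-2)²) + (5·(-2) − 5²) + ((-1)·(-2) − 0²) = -9 + (-35) + 2 = -42.
det M (expand along row 1) = 5·2 − (-2)·4 + 5·5 = 43.
Characteristic polynomial: λ³ − 2λ² − 42λ − 43 = 0.
Substitute λ = y + (tr M)/3 = y + 0.666667 to remove the quadratic term: y³ + p·y + q = 0 with p = s − (tr M)²/3 = -43.333333 and q = −2(tr M)³/27 + (tr M)·s/3 − det M = -71.592593.
Three real roots ⇒ use the trigonometric (Viète) form: r = 2√(−p/3) = 7.601170, φ = arccos(3q/(p·r)) = arccos(0.652059) = 0.860499 rad.
y_k = r·cos(φ/3 − 2πk/3) for k = 0, 1, 2 gives y = 7.290621, -1.782928, -5.507693.
λ_k = y_k + 0.666667 gives λ = 7.9573, -1.1163, -4.8410 (check: the sum is 2.0000 = tr M).

Eigenvalues sorted in increasing order: [-4.8410, -1.1163, 7.9573].


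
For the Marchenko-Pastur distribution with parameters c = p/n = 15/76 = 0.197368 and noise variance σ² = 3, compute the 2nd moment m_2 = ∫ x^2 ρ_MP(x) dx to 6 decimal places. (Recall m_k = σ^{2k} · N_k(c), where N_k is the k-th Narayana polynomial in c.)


E[X²] = σ⁴ (1 + c) (second MP moment). With σ² = 3 (so σ⁴ = 9) and c = 15/76 = 0.197368: E[X²] = 9 · (1 + 0.197368) = 9 · 1.197368.

So E[X^2] = 10.776316.


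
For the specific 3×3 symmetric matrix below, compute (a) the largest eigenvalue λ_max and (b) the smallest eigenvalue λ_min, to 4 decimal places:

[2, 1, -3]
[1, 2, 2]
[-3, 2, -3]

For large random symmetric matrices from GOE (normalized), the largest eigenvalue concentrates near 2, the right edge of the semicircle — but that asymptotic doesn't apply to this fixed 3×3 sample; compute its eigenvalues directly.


Since M is real symmetric, all three eigenvalues are real; they are the roots of det(λI − M) = λ³ − (tr M) λ² + s λ − det M, where s is the sum of the principal 2×2 minors.
tr M = 2 + 2 + (-3) = 1.
s = (2·2 − 1²) + (2·(-3) − (-3)²) + (2·(-3) − 2²) = 3 + (-15) + (-10) = -22.
det M (expand along row 1) = 2·(-10) − 1·3 + (-3)·8 = -47.
Characteristic polynomial: λ³ − λ² − 22λ + 47 = 0.
Substitute λ = y + (tr M)/3 = y + 0.333333 to remove the quadratic term: y³ + p·y + q = 0 with p = s − (tr M)²/3 = -22.333333 and q = −2(tr M)³/27 + (tr M)·s/3 − det M = 39.592593.
Three real roots ⇒ use the trigonometric (Viète) form: r = 2√(−p/3) = 5.456902, φ = arccos(3q/(p·r)) = arccos(-0.974620) = 2.915815 rad.
y_k = r·cos(φ/3 − 2πk/3) for k = 0, 1, 2 gives y = 3.076053, 2.365403, -5.441455.
λ_k = y_k + 0.333333 gives λ = 3.4094, 2.6987, -5.1081 (check: the sum is 1.0000 = tr M).

Hence λ_max = 3.4094 and λ_min = -5.1081.


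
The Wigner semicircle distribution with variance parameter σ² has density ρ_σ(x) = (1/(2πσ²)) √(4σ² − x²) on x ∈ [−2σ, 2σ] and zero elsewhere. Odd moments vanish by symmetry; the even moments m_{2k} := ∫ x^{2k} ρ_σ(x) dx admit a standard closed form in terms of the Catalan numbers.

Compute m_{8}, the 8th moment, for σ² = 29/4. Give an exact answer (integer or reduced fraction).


By the scaled semicircle moment identity, m_{2k} = σ^{2k} · C_k with k = 4.
C_4 = (1/(k+1)) · C(2k, k) = (1/5) · C(8, 4) = (1/5) · 70 = 14.
σ^{2k} = (σ²)^k = (29/4)^4 = 707281/256.

Therefore m_{8} = σ^{8} · C_4 = (707281/256) · 14 = 4950967/128.


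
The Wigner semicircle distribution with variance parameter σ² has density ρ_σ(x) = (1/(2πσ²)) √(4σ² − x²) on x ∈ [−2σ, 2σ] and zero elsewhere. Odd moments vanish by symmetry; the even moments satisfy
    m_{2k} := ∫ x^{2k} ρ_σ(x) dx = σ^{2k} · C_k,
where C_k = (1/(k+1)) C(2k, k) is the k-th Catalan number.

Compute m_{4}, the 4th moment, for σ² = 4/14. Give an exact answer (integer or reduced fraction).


By the scaled semicircle moment identity, m_{2k} = σ^{2k} · C_k with k = 2.
C_2 = (1/(k+1)) · C(2k, k) = (1/3) · C(4, 2) = (1/3) · 6 = 2.
σ^{2k} = (σ²)^k = (4/14)^2 = 4/49.

Therefore m_{4} = σ^{4} · C_2 = (4/49) · 2 = 8/49.


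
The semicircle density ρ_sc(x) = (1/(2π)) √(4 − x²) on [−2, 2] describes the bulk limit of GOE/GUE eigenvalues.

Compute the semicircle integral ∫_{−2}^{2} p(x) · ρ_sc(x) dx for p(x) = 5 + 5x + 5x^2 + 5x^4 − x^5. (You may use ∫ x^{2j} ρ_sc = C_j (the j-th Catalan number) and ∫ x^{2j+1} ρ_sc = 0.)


Write p(x) = Σ a_i x^i, split into monomials and integrate each against ρ_sc separately.
Using ∫ x^{2j} ρ_sc = C_j = (1/(j+1)) C(2j, j) (Catalan numbers) and ∫ x^{2j+1} ρ_sc = 0 (odd monomials vanish by symmetry):
  i = 0 (even): a_0 · C_{0} = 5 · 1 = 5
  i = 1 (odd): ∫ x^1 ρ_sc = 0 (vanishes)
  i = 2 (even): a_2 · C_{1} = 5 · 1 = 5
  i = 4 (even): a_4 · C_{2} = 5 · 2 = 10
  i = 5 (odd): ∫ x^5 ρ_sc = 0 (vanishes)

Summing the contributions: ∫_{−2}^{2} p(x) ρ_sc(x) dx = 5 + 5 + 10 = 20.


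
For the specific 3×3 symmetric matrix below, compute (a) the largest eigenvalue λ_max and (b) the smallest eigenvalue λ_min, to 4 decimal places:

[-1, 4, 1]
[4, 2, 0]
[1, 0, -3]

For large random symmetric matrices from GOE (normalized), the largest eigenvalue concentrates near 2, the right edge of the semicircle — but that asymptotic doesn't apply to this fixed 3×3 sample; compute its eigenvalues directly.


Since M is real symmetric, all three eigenvalues are real; they are the roots of det(λI − M) = λ³ − (tr M) λ² + s λ − det M, where s is the sum of the principal 2×2 minors.
tr M = -1 + 2 + (-3) = -2.
s = ((-1)·2 − 4²) + ((-1)·(-3) − 1²) + (2·(-3) − 0²) = -18 + 2 + (-6) = -22.
det M (expand along row 1) = (-1)·(-6) − 4·(-12) + 1·(-2) = 52.
Characteristic polynomial: λ³ + 2λ² − 22λ − 52 = 0.
Substitute λ = y + (tr M)/3 = y − 0.666667 to remove the quadratic term: y³ + p·y + q = 0 with p = s − (tr M)²/3 = -23.333333 and q = −2(tr M)³/27 + (tr M)·s/3 − det M = -36.740741.
Three real roots ⇒ use the trigonometric (Viète) form: r = 2√(−p/3) = 5.577734, φ = arccos(3q/(p·r)) = arccos(0.846905) = 0.560659 rad.
y_k = r·cos(φ/3 − 2πk/3) for k = 0, 1, 2 gives y = 5.480611, -1.842805, -3.637807.
λ_k = y_k − 0.666667 gives λ = 4.8139, -2.5095, -4.3045 (check: the sum is -2.0000 = tr M).

Hence λ_max = 4.8139 and λ_min = -4.3045.


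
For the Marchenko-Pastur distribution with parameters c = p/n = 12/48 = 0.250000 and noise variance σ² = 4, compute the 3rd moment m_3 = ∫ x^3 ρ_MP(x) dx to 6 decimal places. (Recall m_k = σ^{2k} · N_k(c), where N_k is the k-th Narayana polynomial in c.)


E[X³] = σ⁶ (1 + 3c + c²) (third MP moment). With σ² = 4 (so σ⁶ = 64) and c = 12/48 = 0.250000: E[X³] = 64 · (1 + 3·0.250000 + (0.250000)²) = 64 · 1.812500.

So E[X^3] = 116.000000.


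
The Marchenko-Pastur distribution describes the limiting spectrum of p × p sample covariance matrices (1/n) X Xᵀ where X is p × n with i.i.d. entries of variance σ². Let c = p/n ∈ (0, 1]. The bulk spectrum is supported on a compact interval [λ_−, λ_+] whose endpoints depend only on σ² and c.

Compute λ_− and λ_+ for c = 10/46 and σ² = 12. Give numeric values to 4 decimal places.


c = 10/46 = 0.217391; √c = 0.466252.
λ_− = σ² (1 − √c)² = 12 · (1 − 0.466252)² = 12 · (0.533748)² = 3.418638.
λ_+ = σ² (1 + √c)² = 12 · (1 + 0.466252)² = 12 · (1.466252)² = 25.798753.

Rounded to 4 decimal places: λ_− ≈ 3.4186, λ_+ ≈ 25.7988.


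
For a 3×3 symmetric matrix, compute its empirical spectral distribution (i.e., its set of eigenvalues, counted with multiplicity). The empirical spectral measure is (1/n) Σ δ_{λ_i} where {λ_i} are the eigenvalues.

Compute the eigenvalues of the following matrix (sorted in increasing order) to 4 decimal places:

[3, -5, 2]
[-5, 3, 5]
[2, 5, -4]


Since M is real symmetric, all three eigenvalues are real; they are the roots of det(λI − M) = λ³ − (tr M) λ² + s λ − det M, where s is the sum of the principal 2×2 minors.
tr M = 3 + 3 + (-4) = 2.
s = (3·3 − (-5)²) + (3·(-4) − 2²) + (3·(-4) − 5²) = -16 + (-16) + (-37) = -69.
det M (expand along row 1) = 3·(-37) − (-5)·10 + 2·(-31) = -123.
Characteristic polynomial: λ³ − 2λ² − 69λ + 123 = 0.
Substitute λ = y + (tr M)/3 = y + 0.666667 to remove the quadratic term: y³ + p·y + q = 0 with p = s − (tr M)²/3 = -70.333333 and q = −2(tr M)³/27 + (tr M)·s/3 − det M = 76.407407.
Three real roots ⇒ use the trigonometric (Viète) form: r = 2√(−p/3) = 9.683893, φ = arccos(3q/(p·r)) = arccos(-0.336547) = 1.914044 rad.
y_k = r·cos(φ/3 − 2πk/3) for k = 0, 1, 2 gives y = 7.778876, 1.105575, -8.884451.
λ_k = y_k + 0.666667 gives λ = 8.4455, 1.7722, -8.2178 (check: the sum is 2.0000 = tr M).

Eigenvalues sorted in increasing order: [-8.2178, 1.7722, 8.4455].


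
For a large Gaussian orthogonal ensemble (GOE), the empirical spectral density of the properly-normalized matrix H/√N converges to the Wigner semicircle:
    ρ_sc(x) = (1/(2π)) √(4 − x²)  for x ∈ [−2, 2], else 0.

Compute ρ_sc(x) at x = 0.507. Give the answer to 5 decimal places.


ρ_sc(x) = (1/(2π)) √(4 − x²). With x = 0.507:
  4 − x² = 4 − (0.507)² = 4 − 0.257049 = 3.742951.
  √(4 − x²) = 1.934671.
  1/(2π) = 0.159155.
  ρ_sc(0.507) = 0.159155 · 1.934671 = 0.307912.

Rounded to 5 decimal places: ρ_sc(0.507) ≈ 0.30791.


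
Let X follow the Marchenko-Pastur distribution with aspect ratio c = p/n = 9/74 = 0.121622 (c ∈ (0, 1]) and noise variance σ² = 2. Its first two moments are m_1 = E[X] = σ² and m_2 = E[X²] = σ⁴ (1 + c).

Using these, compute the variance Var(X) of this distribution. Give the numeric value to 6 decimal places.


m_1 = E[X] = σ² = 2, so m_1² = 4.
m_2 = E[X²] = σ⁴ (1 + c) = 4 · (1 + 0.121622) = 4 · 1.121622 = 4.486486.
(Note m_2 − m_1² simplifies to c · σ⁴ = 0.121622 · 4.)

Var(X) = m_2 − m_1² = 4.486486 − 4 = 0.486486.


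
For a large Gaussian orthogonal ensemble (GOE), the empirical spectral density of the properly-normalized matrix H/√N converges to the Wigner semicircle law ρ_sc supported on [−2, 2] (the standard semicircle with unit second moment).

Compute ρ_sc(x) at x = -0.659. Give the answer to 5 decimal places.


ρ_sc(x) = (1/(2π)) √(4 − x²). With x = -0.659:
  4 − x² = 4 − (-0.659)² = 4 − 0.434281 = 3.565719.
  √(4 − x²) = 1.888311.
  1/(2π) = 0.159155.
  ρ_sc(-0.659) = 0.159155 · 1.888311 = 0.300534.

Rounded to 5 decimal places: ρ_sc(-0.659) ≈ 0.30053.


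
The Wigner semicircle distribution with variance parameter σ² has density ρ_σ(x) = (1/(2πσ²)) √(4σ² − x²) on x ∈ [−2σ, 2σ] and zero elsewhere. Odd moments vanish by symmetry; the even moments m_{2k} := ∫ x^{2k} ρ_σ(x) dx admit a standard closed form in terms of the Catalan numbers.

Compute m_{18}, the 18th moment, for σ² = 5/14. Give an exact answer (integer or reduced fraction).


By the scaled semicircle moment identity, m_{2k} = σ^{2k} · C_k with k = 9.
C_9 = (1/(k+1)) · C(2k, k) = (1/10) · C(18, 9) = (1/10) · 48620 = 4862.
σ^{2k} = (σ²)^k = (5/14)^9 = 1953125/20661046784.

Therefore m_{18} = σ^{18} · C_9 = (1953125/20661046784) · 4862 = 4748046875/10330523392.


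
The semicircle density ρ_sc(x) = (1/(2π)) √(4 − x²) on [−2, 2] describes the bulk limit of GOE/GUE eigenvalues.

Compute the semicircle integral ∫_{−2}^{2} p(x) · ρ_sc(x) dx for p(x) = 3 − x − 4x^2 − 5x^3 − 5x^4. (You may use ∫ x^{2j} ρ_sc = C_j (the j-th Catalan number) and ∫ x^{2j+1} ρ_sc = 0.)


Write p(x) = Σ a_i x^i, split into monomials and integrate each against ρ_sc separately.
Using ∫ x^{2j} ρ_sc = C_j = (1/(j+1)) C(2j, j) (Catalan numbers) and ∫ x^{2j+1} ρ_sc = 0 (odd monomials vanish by symmetry):
  i = 0 (even): a_0 · C_{0} = 3 · 1 = 3
  i = 1 (odd): ∫ x^1 ρ_sc = 0 (vanishes)
  i = 2 (even): a_2 · C_{1} = -4 · 1 = -4
  i = 3 (odd): ∫ x^3 ρ_sc = 0 (vanishes)
  i = 4 (even): a_4 · C_{2} = -5 · 2 = -10

Summing the contributions: ∫_{−2}^{2} p(x) ρ_sc(x) dx = 3 + (-4) + (-10) = -11.


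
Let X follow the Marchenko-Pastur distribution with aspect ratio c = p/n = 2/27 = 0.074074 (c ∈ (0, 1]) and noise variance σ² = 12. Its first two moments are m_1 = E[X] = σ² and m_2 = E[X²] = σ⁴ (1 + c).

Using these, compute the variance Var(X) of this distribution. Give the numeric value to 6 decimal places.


m_1 = E[X] = σ² = 12, so m_1² = 144.
m_2 = E[X²] = σ⁴ (1 + c) = 144 · (1 + 0.074074) = 144 · 1.074074 = 154.666667.
(Note m_2 − m_1² simplifies to c · σ⁴ = 0.074074 · 144.)

Var(X) = m_2 − m_1² = 154.666667 − 144 = 10.666667.


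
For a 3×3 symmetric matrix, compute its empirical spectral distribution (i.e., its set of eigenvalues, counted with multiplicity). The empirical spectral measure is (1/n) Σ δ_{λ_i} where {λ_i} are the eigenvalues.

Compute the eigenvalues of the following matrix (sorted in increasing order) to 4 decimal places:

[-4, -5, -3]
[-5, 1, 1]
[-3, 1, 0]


Since M is real symmetric, all three eigenvalues are real; they are the roots of det(λI − M) = λ³ − (tr M) λ² + s λ − det M, where s is the sum of the principal 2×2 minors.
tr M = -4 + 1 + 0 = -3.
s = ((-4)·1 − (-5)²) + ((-4)·0 − (-3)²) + (1·0 − 1²) = -29 + (-9) + (-1) = -39.
det M (expand along row 1) = (-4)·(-1) − (-5)·3 + (-3)·(-2) = 25.
Characteristic polynomial: λ³ + 3λ² − 39λ − 25 = 0.
Substitute λ = y + (tr M)/3 = y − 1.000000 to remove the quadratic term: y³ + p·y + q = 0 with p = s − (tr M)²/3 = -42.000000 and q = −2(tr M)³/27 + (tr M)·s/3 − det M = 16.000000.
Three real roots ⇒ use the trigonometric (Viète) form: r = 2√(−p/3) = 7.483315, φ = arccos(3q/(p·r)) = arccos(-0.152721) = 1.724117 rad.
y_k = r·cos(φ/3 − 2πk/3) for k = 0, 1, 2 gives y = 6.281138, 0.382283, -6.663420.
λ_k = y_k − 1.000000 gives λ = 5.2811, -0.6177, -7.6634 (check: the sum is -3.0000 = tr M).

Eigenvalues sorted in increasing order: [-7.6634, -0.6177, 5.2811].


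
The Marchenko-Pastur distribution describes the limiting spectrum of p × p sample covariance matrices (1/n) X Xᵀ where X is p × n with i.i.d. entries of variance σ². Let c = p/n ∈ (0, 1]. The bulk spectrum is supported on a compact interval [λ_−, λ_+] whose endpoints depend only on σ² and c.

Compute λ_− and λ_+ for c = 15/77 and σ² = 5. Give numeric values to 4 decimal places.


c = 15/77 = 0.194805; √c = 0.441367.
λ_− = σ² (1 − √c)² = 5 · (1 − 0.441367)² = 5 · (0.558633)² = 1.560352.
λ_+ = σ² (1 + √c)² = 5 · (1 + 0.441367)² = 5 · (1.441367)² = 10.387700.

Rounded to 4 decimal places: λ_− ≈ 1.5604, λ_+ ≈ 10.3877.
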